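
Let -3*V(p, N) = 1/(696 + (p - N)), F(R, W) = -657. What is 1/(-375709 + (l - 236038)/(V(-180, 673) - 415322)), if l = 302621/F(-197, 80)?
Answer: -42840048759/16095367484599972 ≈ -2.6616e-6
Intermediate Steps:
V(p, N) = -1/(3*(696 + p - N)) (V(p, N) = -1/(3*(696 + (p - N))) = -1/(3*(696 + p - N)))
l = -302621/657 (l = 302621/(-657) = 302621*(-1/657) = -302621/657 ≈ -460.61)
1/(-375709 + (l - 236038)/(V(-180, 673) - 415322)) = 1/(-375709 + (-302621/657 - 236038)/(-1/(2088 - 3*673 + 3*(-180)) - 415322)) = 1/(-375709 - 155379587/(657*(-1/(2088 - 2019 - 540) - 415322))) = 1/(-375709 - 155379587/(657*(-1/(-471) - 415322))) = 1/(-375709 - 155379587/(657*(-1*(-1/471) - 415322))) = 1/(-375709 - 155379587/(657*(1/471 - 415322))) = 1/(-375709 - 155379587/(657*(-195616661/471))) = 1/(-375709 - 155379587/657*(-471/195616661)) = 1/(-375709 + 24394595159/42840048759) = 1/(-16095367484599972/42840048759) = -42840048759/16095367484599972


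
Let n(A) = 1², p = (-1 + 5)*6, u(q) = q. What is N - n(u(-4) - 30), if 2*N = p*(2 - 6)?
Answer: -49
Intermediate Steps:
p = 24 (p = 4*6 = 24)
n(A) = 1
N = -48 (N = (24*(2 - 6))/2 = (24*(-4))/2 = (½)*(-96) = -48)
N - n(u(-4) - 30) = -48 - 1*1 = -48 - 1 = -49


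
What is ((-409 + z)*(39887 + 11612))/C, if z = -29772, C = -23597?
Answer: 222041617/3371 ≈ 65868.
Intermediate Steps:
((-409 + z)*(39887 + 11612))/C = ((-409 - 29772)*(39887 + 11612))/(-23597) = -30181*51499*(-1/23597) = -1554291319*(-1/23597) = 222041617/3371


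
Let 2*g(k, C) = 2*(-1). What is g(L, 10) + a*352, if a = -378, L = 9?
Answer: -133057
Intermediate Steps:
g(k, C) = -1 (g(k, C) = (2*(-1))/2 = (1/2)*(-2) = -1)
g(L, 10) + a*352 = -1 - 378*352 = -1 - 133056 = -133057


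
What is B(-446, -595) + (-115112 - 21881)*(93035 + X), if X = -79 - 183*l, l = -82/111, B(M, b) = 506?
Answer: -471855108660/37 ≈ -1.2753e+10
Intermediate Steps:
l = -82/111 (l = -82*1/111 = -82/111 ≈ -0.73874)
X = 2079/37 (X = -79 - 183*(-82/111) = -79 + 5002/37 = 2079/37 ≈ 56.189)
B(-446, -595) + (-115112 - 21881)*(93035 + X) = 506 + (-115112 - 21881)*(93035 + 2079/37) = 506 - 136993*3444374/37 = 506 - 471855127382/37 = -471855108660/37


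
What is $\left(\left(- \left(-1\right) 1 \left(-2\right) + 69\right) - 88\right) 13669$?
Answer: $-287049$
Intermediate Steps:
$\left(\left(- \left(-1\right) 1 \left(-2\right) + 69\right) - 88\right) 13669 = \left(\left(\left(-1\right) \left(-1\right) \left(-2\right) + 69\right) - 88\right) 13669 = \left(\left(1 \left(-2\right) + 69\right) - 88\right) 13669 = \left(\left(-2 + 69\right) - 88\right) 13669 = \left(67 - 88\right) 13669 = \left(-21\right) 13669 = -287049$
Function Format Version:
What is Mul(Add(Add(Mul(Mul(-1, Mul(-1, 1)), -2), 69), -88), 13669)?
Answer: -287049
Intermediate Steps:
Mul(Add(Add(Mul(Mul(-1, Mul(-1, 1)), -2), 69), -88), 13669) = Mul(Add(Add(Mul(Mul(-1, -1), -2), 69), -88), 13669) = Mul(Add(Add(Mul(1, -2), 69), -88), 13669) = Mul(Add(Add(-2, 69), -88), 13669) = Mul(Add(67, -88), 13669) = Mul(-21, 13669) = -287049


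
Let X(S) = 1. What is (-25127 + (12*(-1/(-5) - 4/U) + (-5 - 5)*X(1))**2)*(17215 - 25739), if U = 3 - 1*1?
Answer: 5141770564/25 ≈ 2.0567e+8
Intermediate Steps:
U = 2 (U = 3 - 1 = 2)
(-25127 + (12*(-1/(-5) - 4/U) + (-5 - 5)*X(1))**2)*(17215 - 25739) = (-25127 + (12*(-1/(-5) - 4/2) + (-5 - 5)*1)**2)*(17215 - 25739) = (-25127 + (12*(-1*(-1/5) - 4*1/2) - 10*1)**2)*(-8524) = (-25127 + (12*(1/5 - 2) - 10)**2)*(-8524) = (-25127 + (12*(-9/5) - 10)**2)*(-8524) = (-25127 + (-108/5 - 10)**2)*(-8524) = (-25127 + (-158/5)**2)*(-8524) = (-25127 + 24964/25)*(-8524) = -603211/25*(-8524) = 5141770564/25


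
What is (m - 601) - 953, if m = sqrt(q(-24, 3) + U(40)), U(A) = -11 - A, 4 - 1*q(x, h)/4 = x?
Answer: -1554 + sqrt(61) ≈ -1546.2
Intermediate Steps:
q(x, h) = 16 - 4*x
m = sqrt(61) (m = sqrt((16 - 4*(-24)) + (-11 - 1*40)) = sqrt((16 + 96) + (-11 - 40)) = sqrt(112 - 51) = sqrt(61) ≈ 7.8102)
(m - 601) - 953 = (sqrt(61) - 601) - 953 = (-601 + sqrt(61)) - 953 = -1554 + sqrt(61)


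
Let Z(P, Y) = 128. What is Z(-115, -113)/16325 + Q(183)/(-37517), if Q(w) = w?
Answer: 1814701/612465025 ≈ 0.0029629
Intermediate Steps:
Z(-115, -113)/16325 + Q(183)/(-37517) = 128/16325 + 183/(-37517) = 128*(1/16325) + 183*(-1/37517) = 128/16325 - 183/37517 = 1814701/612465025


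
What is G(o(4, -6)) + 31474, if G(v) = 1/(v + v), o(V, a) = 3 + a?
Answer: 188843/6 ≈ 31474.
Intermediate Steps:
G(v) = 1/(2*v)
G(o(4, -6)) + 31474 = 1/(2*(3 - 6)) + 31474 = (½)/(-3) + 31474 = (½)*(-⅓) + 31474 = -⅙ + 31474 = 188843/6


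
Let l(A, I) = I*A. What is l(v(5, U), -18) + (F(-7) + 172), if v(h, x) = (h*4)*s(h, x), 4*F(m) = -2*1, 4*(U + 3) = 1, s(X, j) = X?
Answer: -3257/2 ≈ -1628.5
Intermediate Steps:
U = -11/4 (U = -3 + (1/4)*1 = -3 + 1/4 = -11/4 ≈ -2.7500)
F(m) = -1/2 (F(m) = (-2*1)/4 = (1/4)*(-2) = -1/2)
v(h, x) = 4*h**2 (v(h, x) = (h*4)*h = (4*h)*h = 4*h**2)
l(A, I) = A*I
l(v(5, U), -18) + (F(-7) + 172) = (4*5**2)*(-18) + (-1/2 + 172) = (4*25)*(-18) + 343/2 = 100*(-18) + 343/2 = -1800 + 343/2 = -3257/2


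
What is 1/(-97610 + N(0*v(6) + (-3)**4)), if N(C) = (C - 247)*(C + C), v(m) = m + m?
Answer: -1/124502 ≈ -8.0320e-6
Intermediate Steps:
v(m) = 2*m
N(C) = 2*C*(-247 + C) (N(C) = (-247 + C)*(2*C) = 2*C*(-247 + C))
1/(-97610 + N(0*v(6) + (-3)**4)) = 1/(-97610 + 2*(0*(2*6) + (-3)**4)*(-247 + (0*(2*6) + (-3)**4))) = 1/(-97610 + 2*(0*12 + 81)*(-247 + (0*12 + 81))) = 1/(-97610 + 2*(0 + 81)*(-247 + (0 + 81))) = 1/(-97610 + 2*81*(-247 + 81)) = 1/(-97610 + 2*81*(-166)) = 1/(-97610 - 26892) = 1/(-124502) = -1/124502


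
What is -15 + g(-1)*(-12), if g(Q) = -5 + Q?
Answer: 57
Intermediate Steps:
-15 + g(-1)*(-12) = -15 + (-5 - 1)*(-12) = -15 - 6*(-12) = -15 + 72 = 57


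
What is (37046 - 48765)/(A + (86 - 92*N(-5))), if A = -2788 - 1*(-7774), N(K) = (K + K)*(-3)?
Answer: -11719/2312 ≈ -5.0688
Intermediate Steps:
N(K) = -6*K (N(K) = (2*K)*(-3) = -6*K)
A = 4986 (A = -2788 + 7774 = 4986)
(37046 - 48765)/(A + (86 - 92*N(-5))) = (37046 - 48765)/(4986 + (86 - (-552)*(-5))) = -11719/(4986 + (86 - 92*30)) = -11719/(4986 + (86 - 2760)) = -11719/(4986 - 2674) = -11719/2312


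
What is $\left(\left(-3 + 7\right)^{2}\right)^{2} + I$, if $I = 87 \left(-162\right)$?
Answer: $-13838$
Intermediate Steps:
$I = -14094$
$\left(\left(-3 + 7\right)^{2}\right)^{2} + I = \left(\left(-3 + 7\right)^{2}\right)^{2} - 14094 = \left(4^{2}\right)^{2} - 14094 = 16^{2} - 14094 = 256 - 14094 = -13838$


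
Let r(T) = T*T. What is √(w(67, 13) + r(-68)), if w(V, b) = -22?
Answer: √4602 ≈ 67.838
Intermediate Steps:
r(T) = T²
√(w(67, 13) + r(-68)) = √(-22 + (-68)²) = √(-22 + 4624) = √4602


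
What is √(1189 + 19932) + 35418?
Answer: 35418 + √21121 ≈ 35563.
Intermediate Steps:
√(1189 + 19932) + 35418 = √21121 + 35418 = 35418 + √21121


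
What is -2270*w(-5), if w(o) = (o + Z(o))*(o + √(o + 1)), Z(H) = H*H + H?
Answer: 170250 - 68100*I ≈ 1.7025e+5 - 68100.0*I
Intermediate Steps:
Z(H) = H + H² (Z(H) = H² + H = H + H²)
w(o) = (o + √(1 + o))*(o + o*(1 + o)) (w(o) = (o + o*(1 + o))*(o + √(o + 1)) = (o + o*(1 + o))*(o + √(1 + o)) = (o + √(1 + o))*(o + o*(1 + o)))
-2270*w(-5) = -(-11350)*(-5 + √(1 - 5) + (1 - 5)^(3/2) - 5*(1 - 5)) = -(-11350)*(-5 + √(-4) + (-4)^(3/2) - 5*(-4)) = -(-11350)*(-5 + 2*I - 8*I + 20) = -(-11350)*(15 - 6*I) = -2270*(-75 + 30*I) = 170250 - 68100*I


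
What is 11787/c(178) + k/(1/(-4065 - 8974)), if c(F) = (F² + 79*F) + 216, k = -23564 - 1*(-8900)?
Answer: 8788113479739/45962 ≈ 1.9120e+8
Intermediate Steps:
k = -14664 (k = -23564 + 8900 = -14664)
c(F) = 216 + F² + 79*F
11787/c(178) + k/(1/(-4065 - 8974)) = 11787/(216 + 178² + 79*178) - 14664/(1/(-4065 - 8974)) = 11787/(216 + 31684 + 14062) - 14664/(1/(-13039)) = 11787/45962 - 14664/(-1/13039) = 11787*(1/45962) - 14664*(-13039) = 11787/45962 + 191203896 = 8788113479739/45962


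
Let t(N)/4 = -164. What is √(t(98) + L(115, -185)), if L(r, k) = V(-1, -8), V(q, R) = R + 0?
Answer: 2*I*√166 ≈ 25.768*I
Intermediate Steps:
V(q, R) = R
L(r, k) = -8
t(N) = -656 (t(N) = 4*(-164) = -656)
√(t(98) + L(115, -185)) = √(-656 - 8) = √(-664) = 2*I*√166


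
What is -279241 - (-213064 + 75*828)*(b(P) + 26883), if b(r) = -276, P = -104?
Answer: 4016419907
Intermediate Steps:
-279241 - (-213064 + 75*828)*(b(P) + 26883) = -279241 - (-213064 + 75*828)*(-276 + 26883) = -279241 - (-213064 + 62100)*26607 = -279241 - (-150964)*26607 = -279241 - 1*(-4016699148) = -279241 + 4016699148 = 4016419907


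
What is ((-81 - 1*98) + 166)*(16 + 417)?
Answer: -5629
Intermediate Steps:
((-81 - 1*98) + 166)*(16 + 417) = ((-81 - 98) + 166)*433 = (-179 + 166)*433 = -13*433 = -5629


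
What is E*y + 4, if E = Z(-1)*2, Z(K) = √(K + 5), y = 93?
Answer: 376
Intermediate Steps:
Z(K) = √(5 + K)
E = 4 (E = √(5 - 1)*2 = √4*2 = 2*2 = 4)
E*y + 4 = 4*93 + 4 = 372 + 4 = 376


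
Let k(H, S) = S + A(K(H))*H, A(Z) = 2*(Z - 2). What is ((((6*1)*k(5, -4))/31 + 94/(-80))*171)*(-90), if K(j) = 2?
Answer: 3719763/124 ≈ 29998.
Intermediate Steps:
A(Z) = -4 + 2*Z (A(Z) = 2*(-2 + Z) = -4 + 2*Z)
k(H, S) = S (k(H, S) = S + (-4 + 2*2)*H = S + (-4 + 4)*H = S + 0*H = S + 0 = S)
((((6*1)*k(5, -4))/31 + 94/(-80))*171)*(-90) = ((((6*1)*(-4))/31 + 94/(-80))*171)*(-90) = (((6*(-4))*(1/31) + 94*(-1/80))*171)*(-90) = ((-24*1/31 - 47/40)*171)*(-90) = ((-24/31 - 47/40)*171)*(-90) = -2417/1240*171*(-90) = -413307/1240*(-90) = 3719763/124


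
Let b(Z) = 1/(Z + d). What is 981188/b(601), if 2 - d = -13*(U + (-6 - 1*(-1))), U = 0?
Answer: 527879144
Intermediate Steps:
d = -63 (d = 2 - (-13)*(0 + (-6 - 1*(-1))) = 2 - (-13)*(0 + (-6 + 1)) = 2 - (-13)*(0 - 5) = 2 - (-13)*(-5) = 2 - 1*65 = 2 - 65 = -63)
b(Z) = 1/(-63 + Z) (b(Z) = 1/(Z - 63) = 1/(-63 + Z))
981188/b(601) = 981188/(1/(-63 + 601)) = 981188/(1/538) = 981188*538 = 527879144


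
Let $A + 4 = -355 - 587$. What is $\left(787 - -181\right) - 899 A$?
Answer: $851422$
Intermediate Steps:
$A = -946$ ($A = -4 - 942 = -946$)
$\left(787 - -181\right) - 899 A = \left(787 - -181\right) - -850454 = \left(787 + 181\right) + 850454 = 968 + 850454 = 851422$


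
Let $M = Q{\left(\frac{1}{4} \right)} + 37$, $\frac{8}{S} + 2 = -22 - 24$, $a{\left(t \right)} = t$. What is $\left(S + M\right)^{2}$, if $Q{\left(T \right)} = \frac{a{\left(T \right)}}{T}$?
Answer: $\frac{51529}{36} \approx 1431.4$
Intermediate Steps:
$S = - \frac{1}{6}$ ($S = \frac{8}{-2 - 46} = \frac{8}{-48} = 8 \left(- \frac{1}{48}\right) = - \frac{1}{6} \approx -0.16667$)
$Q{\left(T \right)} = 1$ ($Q{\left(T \right)} = \frac{T}{T} = 1$)
$M = 38$ ($M = 1 + 37 = 38$)
$\left(S + M\right)^{2} = \left(- \frac{1}{6} + 38\right)^{2} = \left(\frac{227}{6}\right)^{2} = \frac{51529}{36}$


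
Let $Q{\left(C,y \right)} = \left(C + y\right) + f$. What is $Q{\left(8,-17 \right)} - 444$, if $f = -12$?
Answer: $-465$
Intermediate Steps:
$Q{\left(C,y \right)} = -12 + C + y$ ($Q{\left(C,y \right)} = \left(C + y\right) - 12 = -12 + C + y$)
$Q{\left(8,-17 \right)} - 444 = \left(-12 + 8 - 17\right) - 444 = -21 - 444 = -465$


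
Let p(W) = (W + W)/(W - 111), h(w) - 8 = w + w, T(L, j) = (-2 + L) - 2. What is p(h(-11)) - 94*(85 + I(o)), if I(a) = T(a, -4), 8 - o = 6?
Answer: -975222/125 ≈ -7801.8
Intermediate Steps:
o = 2 (o = 8 - 1*6 = 8 - 6 = 2)
T(L, j) = -4 + L
h(w) = 8 + 2*w (h(w) = 8 + (w + w) = 8 + 2*w)
I(a) = -4 + a
p(W) = 2*W/(-111 + W) (p(W) = (2*W)/(-111 + W) = 2*W/(-111 + W))
p(h(-11)) - 94*(85 + I(o)) = 2*(8 + 2*(-11))/(-111 + (8 + 2*(-11))) - 94*(85 + (-4 + 2)) = 2*(8 - 22)/(-111 + (8 - 22)) - 94*(85 - 2) = 2*(-14)/(-111 - 14) - 94*83 = 2*(-14)/(-125) - 1*7802 = 2*(-14)*(-1/125) - 7802 = 28/125 - 7802 = -975222/125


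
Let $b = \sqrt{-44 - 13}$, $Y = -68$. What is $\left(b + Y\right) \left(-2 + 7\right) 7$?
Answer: $-2380 + 35 i \sqrt{57} \approx -2380.0 + 264.24 i$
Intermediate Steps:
$b = i \sqrt{57}$ ($b = \sqrt{-57} = i \sqrt{57} \approx 7.5498 i$)
$\left(b + Y\right) \left(-2 + 7\right) 7 = \left(i \sqrt{57} - 68\right) \left(-2 + 7\right) 7 = \left(-68 + i \sqrt{57}\right) 5 \cdot 7 = \left(-68 + i \sqrt{57}\right) 35 = -2380 + 35 i \sqrt{57}$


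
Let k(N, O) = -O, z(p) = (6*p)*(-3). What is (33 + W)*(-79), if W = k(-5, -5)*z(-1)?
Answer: -9717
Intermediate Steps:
z(p) = -18*p
W = 90 (W = (-1*(-5))*(-18*(-1)) = 5*18 = 90)
(33 + W)*(-79) = (33 + 90)*(-79) = 123*(-79) = -9717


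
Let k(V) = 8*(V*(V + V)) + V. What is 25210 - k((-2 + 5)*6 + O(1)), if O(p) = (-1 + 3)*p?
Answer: 18790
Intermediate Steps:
O(p) = 2*p
k(V) = V + 16*V² (k(V) = 8*(V*(2*V)) + V = 8*(2*V²) + V = 16*V² + V = V + 16*V²)
25210 - k((-2 + 5)*6 + O(1)) = 25210 - ((-2 + 5)*6 + 2*1)*(1 + 16*((-2 + 5)*6 + 2*1)) = 25210 - (3*6 + 2)*(1 + 16*(3*6 + 2)) = 25210 - (18 + 2)*(1 + 16*(18 + 2)) = 25210 - 20*(1 + 16*20) = 25210 - 20*(1 + 320) = 25210 - 20*321 = 25210 - 1*6420 = 25210 - 6420 = 18790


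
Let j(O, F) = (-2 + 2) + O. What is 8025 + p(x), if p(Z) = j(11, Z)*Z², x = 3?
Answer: 8124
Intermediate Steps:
j(O, F) = O (j(O, F) = 0 + O = O)
p(Z) = 11*Z²
8025 + p(x) = 8025 + 11*3² = 8025 + 11*9 = 8025 + 99 = 8124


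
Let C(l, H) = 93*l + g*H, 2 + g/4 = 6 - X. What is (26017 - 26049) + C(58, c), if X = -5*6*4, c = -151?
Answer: -69534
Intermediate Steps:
X = -120 (X = -30*4 = -120)
g = 496 (g = -8 + 4*(6 - 1*(-120)) = -8 + 4*(6 + 120) = -8 + 4*126 = -8 + 504 = 496)
C(l, H) = 93*l + 496*H
(26017 - 26049) + C(58, c) = (26017 - 26049) + (93*58 + 496*(-151)) = -32 + (5394 - 74896) = -32 - 69502 = -69534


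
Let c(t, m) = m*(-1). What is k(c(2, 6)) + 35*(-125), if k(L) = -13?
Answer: -4388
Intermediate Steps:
c(t, m) = -m
k(c(2, 6)) + 35*(-125) = -13 + 35*(-125) = -13 - 4375 = -4388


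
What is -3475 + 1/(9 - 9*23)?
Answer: -688051/198 ≈ -3475.0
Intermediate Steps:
-3475 + 1/(9 - 9*23) = -3475 + 1/(9 - 207) = -3475 + 1/(-198) = -3475 - 1/198 = -688051/198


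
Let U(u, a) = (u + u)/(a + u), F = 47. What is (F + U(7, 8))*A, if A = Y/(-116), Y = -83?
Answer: 59677/1740 ≈ 34.297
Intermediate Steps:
A = 83/116 (A = -83/(-116) = -83*(-1/116) = 83/116 ≈ 0.71552)
U(u, a) = 2*u/(a + u) (U(u, a) = (2*u)/(a + u) = 2*u/(a + u))
(F + U(7, 8))*A = (47 + 2*7/(8 + 7))*(83/116) = (47 + 2*7/15)*(83/116) = (47 + 2*7*(1/15))*(83/116) = (47 + 14/15)*(83/116) = (719/15)*(83/116) = 59677/1740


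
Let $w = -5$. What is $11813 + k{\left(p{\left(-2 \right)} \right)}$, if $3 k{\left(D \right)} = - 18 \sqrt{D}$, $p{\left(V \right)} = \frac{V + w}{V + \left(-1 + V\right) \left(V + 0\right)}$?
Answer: $11813 - 3 i \sqrt{7} \approx 11813.0 - 7.9373 i$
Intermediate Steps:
$p{\left(V \right)} = \frac{-5 + V}{V + V \left(-1 + V\right)}$ ($p{\left(V \right)} = \frac{V - 5}{V + \left(-1 + V\right) \left(V + 0\right)} = \frac{-5 + V}{V + \left(-1 + V\right) V} = \frac{-5 + V}{V + V \left(-1 + V\right)}$)
$k{\left(D \right)} = - 6 \sqrt{D}$ ($k{\left(D \right)} = \frac{\left(-18\right) \sqrt{D}}{3} = - 6 \sqrt{D}$)
$11813 + k{\left(p{\left(-2 \right)} \right)} = 11813 - 6 \sqrt{\frac{-5 - 2}{4}} = 11813 - 6 \sqrt{\frac{1}{4} \left(-7\right)} = 11813 - 6 \sqrt{- \frac{7}{4}} = 11813 - 6 \frac{i \sqrt{7}}{2} = 11813 - 3 i \sqrt{7}$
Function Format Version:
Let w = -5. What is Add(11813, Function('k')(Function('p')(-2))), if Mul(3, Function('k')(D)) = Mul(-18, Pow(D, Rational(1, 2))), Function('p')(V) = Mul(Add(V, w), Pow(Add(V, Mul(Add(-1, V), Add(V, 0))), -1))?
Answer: Add(11813, Mul(-3, I, Pow(7, Rational(1, 2)))) ≈ Add(11813., Mul(-7.9373, I))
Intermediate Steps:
Function('p')(V) = Mul(Pow(Add(V, Mul(V, Add(-1, V))), -1), Add(-5, V)) (Function('p')(V) = Mul(Add(V, -5), Pow(Add(V, Mul(Add(-1, V), Add(V, 0))), -1)) = Mul(Add(-5, V), Pow(Add(V, Mul(Add(-1, V), V)), -1)) = Mul(Add(-5, V), Pow(Add(V, Mul(V, Add(-1, V))), -1)) = Mul(Pow(Add(V, Mul(V, Add(-1, V))), -1), Add(-5, V)))
Function('k')(D) = Mul(-6, Pow(D, Rational(1, 2))) (Function('k')(D) = Mul(Rational(1, 3), Mul(-18, Pow(D, Rational(1, 2)))) = Mul(-6, Pow(D, Rational(1, 2))))
Add(11813, Function('k')(Function('p')(-2))) = Add(11813, Mul(-6, Pow(Mul(Pow(-2, -2), Add(-5, -2)), Rational(1, 2)))) = Add(11813, Mul(-6, Pow(Mul(Rational(1, 4), -7), Rational(1, 2)))) = Add(11813, Mul(-6, Pow(Rational(-7, 4), Rational(1, 2)))) = Add(11813, Mul(-6, Mul(Rational(1, 2), I, Pow(7, Rational(1, 2))))) = Add(11813, Mul(-3, I, Pow(7, Rational(1, 2))))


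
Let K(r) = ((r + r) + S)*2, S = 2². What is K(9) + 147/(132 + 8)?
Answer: 901/20 ≈ 45.050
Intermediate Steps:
S = 4
K(r) = 8 + 4*r (K(r) = ((r + r) + 4)*2 = (2*r + 4)*2 = (4 + 2*r)*2 = 8 + 4*r)
K(9) + 147/(132 + 8) = (8 + 4*9) + 147/(132 + 8) = (8 + 36) + 147/140 = 44 + 147*(1/140) = 44 + 21/20 = 901/20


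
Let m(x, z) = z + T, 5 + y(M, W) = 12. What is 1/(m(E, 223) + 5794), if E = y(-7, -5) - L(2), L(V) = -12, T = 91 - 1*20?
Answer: 1/6088 ≈ 0.00016426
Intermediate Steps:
T = 71 (T = 91 - 20 = 71)
y(M, W) = 7 (y(M, W) = -5 + 12 = 7)
E = 19 (E = 7 - 1*(-12) = 7 + 12 = 19)
m(x, z) = 71 + z (m(x, z) = z + 71 = 71 + z)
1/(m(E, 223) + 5794) = 1/((71 + 223) + 5794) = 1/(294 + 5794) = 1/6088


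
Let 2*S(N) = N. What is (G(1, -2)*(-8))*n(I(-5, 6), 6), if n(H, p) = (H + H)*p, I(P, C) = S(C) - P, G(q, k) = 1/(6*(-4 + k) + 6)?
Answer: 128/5 ≈ 25.600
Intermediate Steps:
S(N) = N/2
G(q, k) = 1/(-18 + 6*k) (G(q, k) = 1/((-24 + 6*k) + 6) = 1/(-18 + 6*k))
I(P, C) = C/2 - P
n(H, p) = 2*H*p (n(H, p) = (2*H)*p = 2*H*p)
(G(1, -2)*(-8))*n(I(-5, 6), 6) = ((1/(6*(-3 - 2)))*(-8))*(2*((1/2)*6 - 1*(-5))*6) = (((1/6)/(-5))*(-8))*(2*(3 + 5)*6) = (((1/6)*(-1/5))*(-8))*(2*8*6) = -1/30*(-8)*96 = (4/15)*96 = 128/5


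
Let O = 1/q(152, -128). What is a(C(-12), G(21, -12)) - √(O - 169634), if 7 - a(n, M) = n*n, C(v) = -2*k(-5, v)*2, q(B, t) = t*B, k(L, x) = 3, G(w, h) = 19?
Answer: -137 - I*√62707582995/608 ≈ -137.0 - 411.87*I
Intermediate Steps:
q(B, t) = B*t
O = -1/19456 (O = 1/(152*(-128)) = 1/(-19456) = -1/19456 ≈ -5.1398e-5)
C(v) = -12 (C(v) = -2*3*2 = -6*2 = -12)
a(n, M) = 7 - n² (a(n, M) = 7 - n*n = 7 - n²)
a(C(-12), G(21, -12)) - √(O - 169634) = (7 - 1*(-12)²) - √(-1/19456 - 169634) = (7 - 1*144) - √(-3300399105/19456) = (7 - 144) - I*√62707582995/608 = -137 - I*√62707582995/608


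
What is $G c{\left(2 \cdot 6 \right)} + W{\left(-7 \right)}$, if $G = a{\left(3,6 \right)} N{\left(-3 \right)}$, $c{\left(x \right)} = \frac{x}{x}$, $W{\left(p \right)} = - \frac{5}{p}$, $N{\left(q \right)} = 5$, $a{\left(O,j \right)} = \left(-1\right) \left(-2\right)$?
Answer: $\frac{75}{7} \approx 10.714$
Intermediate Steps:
$a{\left(O,j \right)} = 2$
$c{\left(x \right)} = 1$
$G = 10$ ($G = 2 \cdot 5 = 10$)
$G c{\left(2 \cdot 6 \right)} + W{\left(-7 \right)} = 10 \cdot 1 - \frac{5}{-7} = 10 - - \frac{5}{7} = 10 + \frac{5}{7} = \frac{75}{7}$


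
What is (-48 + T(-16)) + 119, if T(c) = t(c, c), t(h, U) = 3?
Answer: 74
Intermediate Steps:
T(c) = 3
(-48 + T(-16)) + 119 = (-48 + 3) + 119 = -45 + 119 = 74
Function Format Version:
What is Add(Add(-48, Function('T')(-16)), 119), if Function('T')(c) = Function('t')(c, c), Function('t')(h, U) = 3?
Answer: 74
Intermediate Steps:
Function('T')(c) = 3
Add(Add(-48, Function('T')(-16)), 119) = Add(Add(-48, 3), 119) = Add(-45, 119) = 74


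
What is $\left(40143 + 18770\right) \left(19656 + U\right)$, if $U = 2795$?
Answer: $1322655763$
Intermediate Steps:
$\left(40143 + 18770\right) \left(19656 + U\right) = \left(40143 + 18770\right) \left(19656 + 2795\right) = 58913 \cdot 22451 = 1322655763$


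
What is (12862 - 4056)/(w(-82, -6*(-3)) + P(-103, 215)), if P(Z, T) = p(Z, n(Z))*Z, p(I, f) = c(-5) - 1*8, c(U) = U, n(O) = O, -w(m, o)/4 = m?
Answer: 8806/1667 ≈ 5.2825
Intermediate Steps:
w(m, o) = -4*m
p(I, f) = -13 (p(I, f) = -5 - 1*8 = -5 - 8 = -13)
P(Z, T) = -13*Z
(12862 - 4056)/(w(-82, -6*(-3)) + P(-103, 215)) = (12862 - 4056)/(-4*(-82) - 13*(-103)) = 8806/(328 + 1339) = 8806/1667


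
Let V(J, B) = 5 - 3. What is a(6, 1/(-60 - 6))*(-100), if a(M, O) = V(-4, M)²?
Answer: -400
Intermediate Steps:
V(J, B) = 2
a(M, O) = 4 (a(M, O) = 2² = 4)
a(6, 1/(-60 - 6))*(-100) = 4*(-100) = -400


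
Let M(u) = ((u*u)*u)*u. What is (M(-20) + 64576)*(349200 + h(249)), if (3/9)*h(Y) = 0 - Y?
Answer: 78254180928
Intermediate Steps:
h(Y) = -3*Y (h(Y) = 3*(0 - Y) = 3*(-Y) = -3*Y)
M(u) = u⁴ (M(u) = (u²*u)*u = u³*u = u⁴)
(M(-20) + 64576)*(349200 + h(249)) = ((-20)⁴ + 64576)*(349200 - 3*249) = (160000 + 64576)*(349200 - 747) = 224576*348453 = 78254180928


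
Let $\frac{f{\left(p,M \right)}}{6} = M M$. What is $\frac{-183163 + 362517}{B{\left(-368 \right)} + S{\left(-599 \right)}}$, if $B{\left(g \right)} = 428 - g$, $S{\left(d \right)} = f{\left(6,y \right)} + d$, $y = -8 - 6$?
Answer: $\frac{179354}{1373} \approx 130.63$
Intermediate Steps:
$y = -14$ ($y = -8 - 6 = -14$)
$f{\left(p,M \right)} = 6 M^{2}$ ($f{\left(p,M \right)} = 6 M M = 6 M^{2}$)
$S{\left(d \right)} = 1176 + d$ ($S{\left(d \right)} = 6 \left(-14\right)^{2} + d = 6 \cdot 196 + d = 1176 + d$)
$\frac{-183163 + 362517}{B{\left(-368 \right)} + S{\left(-599 \right)}} = \frac{-183163 + 362517}{\left(428 - -368\right) + \left(1176 - 599\right)} = \frac{179354}{\left(428 + 368\right) + 577} = \frac{179354}{796 + 577} = \frac{179354}{1373}$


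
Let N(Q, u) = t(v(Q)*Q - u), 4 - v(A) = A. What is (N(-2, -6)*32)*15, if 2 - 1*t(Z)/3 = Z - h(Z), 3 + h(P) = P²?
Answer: 59040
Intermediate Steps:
h(P) = -3 + P²
v(A) = 4 - A
t(Z) = -3 - 3*Z + 3*Z² (t(Z) = 6 - 3*(Z - (-3 + Z²)) = 6 - 3*(Z + (3 - Z²)) = 6 - 3*(3 + Z - Z²) = 6 + (-9 - 3*Z + 3*Z²) = -3 - 3*Z + 3*Z²)
N(Q, u) = -3 + 3*u + 3*(-u + Q*(4 - Q))² - 3*Q*(4 - Q) (N(Q, u) = -3 - 3*((4 - Q)*Q - u) + 3*((4 - Q)*Q - u)² = -3 - 3*(Q*(4 - Q) - u) + 3*(Q*(4 - Q) - u)² = -3 - 3*(-u + Q*(4 - Q)) + 3*(-u + Q*(4 - Q))² = -3 + (3*u - 3*Q*(4 - Q)) + 3*(-u + Q*(4 - Q))² = -3 + 3*u + 3*(-u + Q*(4 - Q))² - 3*Q*(4 - Q))
(N(-2, -6)*32)*15 = ((-3 + 3*(-6) + 3*(-6 - 2*(-4 - 2))² + 3*(-2)*(-4 - 2))*32)*15 = ((-3 - 18 + 3*(-6 - 2*(-6))² + 3*(-2)*(-6))*32)*15 = ((-3 - 18 + 3*(-6 + 12)² + 36)*32)*15 = ((-3 - 18 + 3*6² + 36)*32)*15 = ((-3 - 18 + 3*36 + 36)*32)*15 = ((-3 - 18 + 108 + 36)*32)*15 = (123*32)*15 = 3936*15 = 59040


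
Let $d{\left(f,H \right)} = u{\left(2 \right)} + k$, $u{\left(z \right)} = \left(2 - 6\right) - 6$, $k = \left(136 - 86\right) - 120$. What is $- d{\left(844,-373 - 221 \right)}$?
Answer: $80$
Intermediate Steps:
$k = -70$ ($k = 50 - 120 = -70$)
$u{\left(z \right)} = -10$ ($u{\left(z \right)} = -4 - 6 = -10$)
$d{\left(f,H \right)} = -80$ ($d{\left(f,H \right)} = -10 - 70 = -80$)
$- d{\left(844,-373 - 221 \right)} = \left(-1\right) \left(-80\right) = 80$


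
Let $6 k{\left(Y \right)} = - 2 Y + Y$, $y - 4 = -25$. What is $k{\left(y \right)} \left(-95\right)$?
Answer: $- \frac{665}{2} \approx -332.5$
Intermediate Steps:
$y = -21$ ($y = 4 - 25 = -21$)
$k{\left(Y \right)} = - \frac{Y}{6}$ ($k{\left(Y \right)} = \frac{- 2 Y + Y}{6} = \frac{\left(-1\right) Y}{6} = - \frac{Y}{6}$)
$k{\left(y \right)} \left(-95\right) = \left(- \frac{1}{6}\right) \left(-21\right) \left(-95\right) = \frac{7}{2} \left(-95\right) = - \frac{665}{2}$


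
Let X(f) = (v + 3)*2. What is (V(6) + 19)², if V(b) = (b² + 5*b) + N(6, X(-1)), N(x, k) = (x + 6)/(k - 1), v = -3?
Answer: 5329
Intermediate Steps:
X(f) = 0 (X(f) = (-3 + 3)*2 = 0*2 = 0)
N(x, k) = (6 + x)/(-1 + k)
V(b) = -12 + b² + 5*b (V(b) = (b² + 5*b) + (6 + 6)/(-1 + 0) = (b² + 5*b) + 12/(-1) = (b² + 5*b) - 1*12 = (b² + 5*b) - 12 = -12 + b² + 5*b)
(V(6) + 19)² = ((-12 + 6² + 5*6) + 19)² = ((-12 + 36 + 30) + 19)² = (54 + 19)² = 73² = 5329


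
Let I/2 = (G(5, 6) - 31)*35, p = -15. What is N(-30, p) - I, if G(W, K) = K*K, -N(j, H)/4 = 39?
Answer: -506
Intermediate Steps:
N(j, H) = -156 (N(j, H) = -4*39 = -156)
G(W, K) = K**2
I = 350 (I = 2*((6**2 - 31)*35) = 2*((36 - 31)*35) = 2*(5*35) = 2*175 = 350)
N(-30, p) - I = -156 - 1*350 = -156 - 350 = -506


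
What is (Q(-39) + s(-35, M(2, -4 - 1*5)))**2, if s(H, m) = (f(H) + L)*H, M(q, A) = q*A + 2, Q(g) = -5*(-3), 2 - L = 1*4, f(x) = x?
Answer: 1716100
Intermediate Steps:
L = -2 (L = 2 - 4 = -2)
Q(g) = 15
M(q, A) = 2 + A*q (M(q, A) = A*q + 2 = 2 + A*q)
s(H, m) = H*(-2 + H) (s(H, m) = (H - 2)*H = (-2 + H)*H = H*(-2 + H))
(Q(-39) + s(-35, M(2, -4 - 1*5)))**2 = (15 - 35*(-2 - 35))**2 = (15 - 35*(-37))**2 = (15 + 1295)**2 = 1310**2 = 1716100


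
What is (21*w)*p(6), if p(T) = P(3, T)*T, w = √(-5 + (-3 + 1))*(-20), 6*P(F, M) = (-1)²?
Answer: -420*I*√7 ≈ -1111.2*I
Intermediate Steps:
P(F, M) = ⅙ (P(F, M) = (⅙)*(-1)² = (⅙)*1 = ⅙)
w = -20*I*√7 (w = √(-5 - 2)*(-20) = √(-7)*(-20) = (I*√7)*(-20) = -20*I*√7 ≈ -52.915*I)
p(T) = T/6
(21*w)*p(6) = (21*(-20*I*√7))*((⅙)*6) = -420*I*√7*1 = -420*I*√7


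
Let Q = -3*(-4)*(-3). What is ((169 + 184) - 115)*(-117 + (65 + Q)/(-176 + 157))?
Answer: -535976/19 ≈ -28209.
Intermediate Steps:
Q = -36 (Q = 12*(-3) = -36)
((169 + 184) - 115)*(-117 + (65 + Q)/(-176 + 157)) = ((169 + 184) - 115)*(-117 + (65 - 36)/(-176 + 157)) = (353 - 115)*(-117 + 29/(-19)) = 238*(-117 + 29*(-1/19)) = 238*(-117 - 29/19) = 238*(-2252/19) = -535976/19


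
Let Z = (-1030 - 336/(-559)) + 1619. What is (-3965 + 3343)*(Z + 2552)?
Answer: -1092328410/559 ≈ -1.9541e+6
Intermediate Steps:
Z = 329587/559 (Z = (-1030 - 336*(-1/559)) + 1619 = (-1030 + 336/559) + 1619 = -575434/559 + 1619 = 329587/559 ≈ 589.60)
(-3965 + 3343)*(Z + 2552) = (-3965 + 3343)*(329587/559 + 2552) = -622*1756155/559 = -1092328410/559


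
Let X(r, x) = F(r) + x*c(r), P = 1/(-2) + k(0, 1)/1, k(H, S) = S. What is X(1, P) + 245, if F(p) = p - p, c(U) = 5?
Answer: 495/2 ≈ 247.50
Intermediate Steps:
F(p) = 0
P = 1/2 (P = 1/(-2) + 1/1 = 1*(-1/2) + 1*1 = -1/2 + 1 = 1/2 ≈ 0.50000)
X(r, x) = 5*x (X(r, x) = 0 + x*5 = 0 + 5*x = 5*x)
X(1, P) + 245 = 5*(1/2) + 245 = 5/2 + 245 = 495/2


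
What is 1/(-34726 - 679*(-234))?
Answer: 1/124160 ≈ 8.0541e-6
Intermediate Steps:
1/(-34726 - 679*(-234)) = 1/(-34726 + 158886) = 1/124160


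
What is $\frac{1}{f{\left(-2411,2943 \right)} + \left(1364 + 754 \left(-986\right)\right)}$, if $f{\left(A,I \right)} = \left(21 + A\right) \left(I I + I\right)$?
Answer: $- \frac{1}{20708160960} \approx -4.829 \cdot 10^{-11}$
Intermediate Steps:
$f{\left(A,I \right)} = \left(21 + A\right) \left(I + I^{2}\right)$ ($f{\left(A,I \right)} = \left(21 + A\right) \left(I^{2} + I\right) = \left(21 + A\right) \left(I + I^{2}\right)$)
$\frac{1}{f{\left(-2411,2943 \right)} + \left(1364 + 754 \left(-986\right)\right)} = \frac{1}{2943 \left(21 - 2411 + 21 \cdot 2943 - 7095573\right) + \left(1364 + 754 \left(-986\right)\right)} = \frac{1}{2943 \left(21 - 2411 + 61803 - 7095573\right) + \left(1364 - 743444\right)} = \frac{1}{2943 \left(-7036160\right) - 742080} = \frac{1}{-20707418880 - 742080} = \frac{1}{-20708160960} = - \frac{1}{20708160960}$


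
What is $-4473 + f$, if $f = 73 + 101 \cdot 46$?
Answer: $246$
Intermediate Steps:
$f = 4719$ ($f = 73 + 4646 = 4719$)
$-4473 + f = -4473 + 4719 = 246$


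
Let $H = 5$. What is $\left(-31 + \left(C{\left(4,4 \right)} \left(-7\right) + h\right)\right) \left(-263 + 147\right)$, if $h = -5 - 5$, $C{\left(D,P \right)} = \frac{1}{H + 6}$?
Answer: $\frac{53128}{11} \approx 4829.8$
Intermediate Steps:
$C{\left(D,P \right)} = \frac{1}{11}$ ($C{\left(D,P \right)} = \frac{1}{5 + 6} = \frac{1}{11}$)
$h = -10$ ($h = -5 - 5 = -10$)
$\left(-31 + \left(C{\left(4,4 \right)} \left(-7\right) + h\right)\right) \left(-263 + 147\right) = \left(-31 + \left(\frac{1}{11} \left(-7\right) - 10\right)\right) \left(-263 + 147\right) = \left(-31 - \frac{117}{11}\right) \left(-116\right) = \left(- \frac{458}{11}\right) \left(-116\right) = \frac{53128}{11}$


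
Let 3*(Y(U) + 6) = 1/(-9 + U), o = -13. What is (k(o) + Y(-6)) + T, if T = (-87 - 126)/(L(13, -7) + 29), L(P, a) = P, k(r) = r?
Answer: -15179/630 ≈ -24.094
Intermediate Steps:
Y(U) = -6 + 1/(3*(-9 + U))
T = -71/14 (T = (-87 - 126)/(13 + 29) = -213/42 = -213*1/42 = -71/14 ≈ -5.0714)
(k(o) + Y(-6)) + T = (-13 + (163 - 18*(-6))/(3*(-9 - 6))) - 71/14 = (-13 + (⅓)*(163 + 108)/(-15)) - 71/14 = (-13 + (⅓)*(-1/15)*271) - 71/14 = (-13 - 271/45) - 71/14 = -856/45 - 71/14 = -15179/630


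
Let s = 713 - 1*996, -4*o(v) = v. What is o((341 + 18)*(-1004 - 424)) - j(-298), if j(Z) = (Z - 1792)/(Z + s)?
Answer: 74460613/581 ≈ 1.2816e+5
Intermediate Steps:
o(v) = -v/4
s = -283 (s = 713 - 996 = -283)
j(Z) = (-1792 + Z)/(-283 + Z) (j(Z) = (Z - 1792)/(Z - 283) = (-1792 + Z)/(-283 + Z))
o((341 + 18)*(-1004 - 424)) - j(-298) = -(341 + 18)*(-1004 - 424)/4 - (-1792 - 298)/(-283 - 298) = -359*(-1428)/4 - (-2090)/(-581) = -¼*(-512652) - (-1)*(-2090)/581 = 128163 - 1*2090/581 = 128163 - 2090/581 = 74460613/581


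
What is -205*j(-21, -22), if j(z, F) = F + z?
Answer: 8815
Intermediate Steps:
-205*j(-21, -22) = -205*(-22 - 21) = -205*(-43) = 8815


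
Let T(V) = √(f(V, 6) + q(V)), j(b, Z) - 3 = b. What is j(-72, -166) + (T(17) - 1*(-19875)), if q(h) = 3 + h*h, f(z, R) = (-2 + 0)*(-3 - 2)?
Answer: 19806 + √302 ≈ 19823.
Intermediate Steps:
f(z, R) = 10 (f(z, R) = -2*(-5) = 10)
q(h) = 3 + h²
j(b, Z) = 3 + b
T(V) = √(13 + V²) (T(V) = √(10 + (3 + V²)) = √(13 + V²))
j(-72, -166) + (T(17) - 1*(-19875)) = (3 - 72) + (√(13 + 17²) - 1*(-19875)) = -69 + (√(13 + 289) + 19875) = -69 + (√302 + 19875) = -69 + (19875 + √302) = 19806 + √302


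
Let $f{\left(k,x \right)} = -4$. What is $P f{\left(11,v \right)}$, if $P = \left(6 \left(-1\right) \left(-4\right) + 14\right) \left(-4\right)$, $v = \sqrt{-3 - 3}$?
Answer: $608$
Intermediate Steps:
$v = i \sqrt{6}$ ($v = \sqrt{-6} = i \sqrt{6} \approx 2.4495 i$)
$P = -152$ ($P = \left(\left(-6\right) \left(-4\right) + 14\right) \left(-4\right) = \left(24 + 14\right) \left(-4\right) = 38 \left(-4\right) = -152$)
$P f{\left(11,v \right)} = \left(-152\right) \left(-4\right) = 608$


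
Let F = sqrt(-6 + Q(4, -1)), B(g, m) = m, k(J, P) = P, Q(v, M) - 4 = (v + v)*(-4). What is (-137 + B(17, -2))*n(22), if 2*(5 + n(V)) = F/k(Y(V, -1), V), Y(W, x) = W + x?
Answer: 695 - 139*I*sqrt(34)/44 ≈ 695.0 - 18.421*I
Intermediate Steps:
Q(v, M) = 4 - 8*v (Q(v, M) = 4 + (v + v)*(-4) = 4 + (2*v)*(-4) = 4 - 8*v)
F = I*sqrt(34) (F = sqrt(-6 + (4 - 8*4)) = sqrt(-6 + (4 - 32)) = sqrt(-6 - 28) = sqrt(-34) = I*sqrt(34) ≈ 5.8309*I)
n(V) = -5 + I*sqrt(34)/(2*V) (n(V) = -5 + ((I*sqrt(34))/V)/2 = -5 + (I*sqrt(34)/V)/2 = -5 + I*sqrt(34)/(2*V))
(-137 + B(17, -2))*n(22) = (-137 - 2)*(-5 + (1/2)*I*sqrt(34)/22) = -139*(-5 + (1/2)*I*sqrt(34)*(1/22)) = -139*(-5 + I*sqrt(34)/44) = 695 - 139*I*sqrt(34)/44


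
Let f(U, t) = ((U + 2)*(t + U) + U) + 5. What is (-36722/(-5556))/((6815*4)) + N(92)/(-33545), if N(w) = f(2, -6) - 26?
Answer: 653281909/508061030520 ≈ 0.0012858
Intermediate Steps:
f(U, t) = 5 + U + (2 + U)*(U + t) (f(U, t) = ((2 + U)*(U + t) + U) + 5 = (U + (2 + U)*(U + t)) + 5 = 5 + U + (2 + U)*(U + t))
N(w) = -35 (N(w) = (5 + 2² + 2*(-6) + 3*2 + 2*(-6)) - 26 = (5 + 4 - 12 + 6 - 12) - 26 = -9 - 26 = -35)
(-36722/(-5556))/((6815*4)) + N(92)/(-33545) = (-36722/(-5556))/((6815*4)) - 35/(-33545) = -36722*(-1/5556)/27260 - 35*(-1/33545) = (18361/2778)*(1/27260) + 7/6709 = 18361/75728280 + 7/6709 = 653281909/508061030520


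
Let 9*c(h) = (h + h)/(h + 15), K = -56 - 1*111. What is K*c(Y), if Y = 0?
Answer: 0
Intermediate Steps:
K = -167 (K = -56 - 111 = -167)
c(h) = 2*h/(9*(15 + h)) (c(h) = ((h + h)/(h + 15))/9 = ((2*h)/(15 + h))/9 = (2*h/(15 + h))/9 = 2*h/(9*(15 + h)))
K*c(Y) = -334*0/(9*(15 + 0)) = -334*0/(9*15) = -167*0 = 0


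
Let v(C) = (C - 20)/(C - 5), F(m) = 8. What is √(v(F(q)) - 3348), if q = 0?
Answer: 2*I*√838 ≈ 57.896*I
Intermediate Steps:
v(C) = (-20 + C)/(-5 + C)
√(v(F(q)) - 3348) = √((-20 + 8)/(-5 + 8) - 3348) = √(-12/3 - 3348) = √((⅓)*(-12) - 3348) = √(-4 - 3348) = √(-3352) = 2*I*√838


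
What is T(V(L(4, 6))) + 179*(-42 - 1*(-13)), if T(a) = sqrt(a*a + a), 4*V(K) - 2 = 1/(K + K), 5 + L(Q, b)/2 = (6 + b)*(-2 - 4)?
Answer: -5191 + sqrt(1135905)/1232 ≈ -5190.1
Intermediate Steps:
L(Q, b) = -82 - 12*b (L(Q, b) = -10 + 2*((6 + b)*(-2 - 4)) = -10 + 2*((6 + b)*(-6)) = -10 + 2*(-36 - 6*b) = -10 + (-72 - 12*b) = -82 - 12*b)
V(K) = 1/2 + 1/(8*K) (V(K) = 1/2 + 1/(4*(K + K)) = 1/2 + 1/(4*((2*K))) = 1/2 + (1/(2*K))/4 = 1/2 + 1/(8*K))
T(a) = sqrt(a + a**2) (T(a) = sqrt(a**2 + a) = sqrt(a + a**2))
T(V(L(4, 6))) + 179*(-42 - 1*(-13)) = sqrt(((1 + 4*(-82 - 12*6))/(8*(-82 - 12*6)))*(1 + (1 + 4*(-82 - 12*6))/(8*(-82 - 12*6)))) + 179*(-42 - 1*(-13)) = sqrt(((1 + 4*(-82 - 72))/(8*(-82 - 72)))*(1 + (1 + 4*(-82 - 72))/(8*(-82 - 72)))) + 179*(-42 + 13) = sqrt(((1/8)*(1 + 4*(-154))/(-154))*(1 + (1/8)*(1 + 4*(-154))/(-154))) + 179*(-29) = sqrt(((1/8)*(-1/154)*(1 - 616))*(1 + (1/8)*(-1/154)*(1 - 616))) - 5191 = sqrt(((1/8)*(-1/154)*(-615))*(1 + (1/8)*(-1/154)*(-615))) - 5191 = sqrt(615*(1 + 615/1232)/1232) - 5191 = sqrt((615/1232)*(1847/1232)) - 5191 = sqrt(1135905/1517824) - 5191 = sqrt(1135905)/1232 - 5191 = -5191 + sqrt(1135905)/1232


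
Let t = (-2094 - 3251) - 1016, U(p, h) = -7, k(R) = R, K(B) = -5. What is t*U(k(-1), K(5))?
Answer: 44527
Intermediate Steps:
t = -6361 (t = -5345 - 1016 = -6361)
t*U(k(-1), K(5)) = -6361*(-7) = 44527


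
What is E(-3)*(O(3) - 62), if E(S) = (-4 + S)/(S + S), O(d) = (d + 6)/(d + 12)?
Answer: -2149/30 ≈ -71.633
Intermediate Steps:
O(d) = (6 + d)/(12 + d)
E(S) = (-4 + S)/(2*S) (E(S) = (-4 + S)/((2*S)) = (-4 + S)*(1/(2*S)) = (-4 + S)/(2*S))
E(-3)*(O(3) - 62) = ((½)*(-4 - 3)/(-3))*((6 + 3)/(12 + 3) - 62) = ((½)*(-⅓)*(-7))*(9/15 - 62) = 7*((1/15)*9 - 62)/6 = 7*(⅗ - 62)/6 = (7/6)*(-307/5) = -2149/30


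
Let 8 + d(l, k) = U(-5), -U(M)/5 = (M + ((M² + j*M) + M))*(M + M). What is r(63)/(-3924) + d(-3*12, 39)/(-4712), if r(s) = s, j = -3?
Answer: -85437/256804 ≈ -0.33269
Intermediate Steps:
U(M) = -10*M*(M² - M) (U(M) = -5*(M + ((M² - 3*M) + M))*(M + M) = -5*(M + (M² - 2*M))*2*M = -5*(M² - M)*2*M = -10*M*(M² - M))
d(l, k) = 1492 (d(l, k) = -8 + 10*(-5)²*(1 - 1*(-5)) = -8 + 10*25*(1 + 5) = -8 + 10*25*6 = -8 + 1500 = 1492)
r(63)/(-3924) + d(-3*12, 39)/(-4712) = 63/(-3924) + 1492/(-4712) = 63*(-1/3924) + 1492*(-1/4712) = -7/436 - 373/1178 = -85437/256804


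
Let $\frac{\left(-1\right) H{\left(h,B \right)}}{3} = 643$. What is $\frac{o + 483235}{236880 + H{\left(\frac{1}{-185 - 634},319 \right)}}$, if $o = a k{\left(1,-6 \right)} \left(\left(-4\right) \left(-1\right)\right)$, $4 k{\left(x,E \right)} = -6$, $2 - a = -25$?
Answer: $\frac{483073}{234951} \approx 2.0561$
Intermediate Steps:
$a = 27$ ($a = 2 - -25 = 2 + 25 = 27$)
$k{\left(x,E \right)} = - \frac{3}{2}$ ($k{\left(x,E \right)} = \frac{1}{4} \left(-6\right) = - \frac{3}{2}$)
$H{\left(h,B \right)} = -1929$ ($H{\left(h,B \right)} = \left(-3\right) 643 = -1929$)
$o = -162$ ($o = 27 \left(- \frac{3}{2}\right) \left(\left(-4\right) \left(-1\right)\right) = \left(- \frac{81}{2}\right) 4 = -162$)
$\frac{o + 483235}{236880 + H{\left(\frac{1}{-185 - 634},319 \right)}} = \frac{-162 + 483235}{236880 - 1929} = \frac{483073}{234951}$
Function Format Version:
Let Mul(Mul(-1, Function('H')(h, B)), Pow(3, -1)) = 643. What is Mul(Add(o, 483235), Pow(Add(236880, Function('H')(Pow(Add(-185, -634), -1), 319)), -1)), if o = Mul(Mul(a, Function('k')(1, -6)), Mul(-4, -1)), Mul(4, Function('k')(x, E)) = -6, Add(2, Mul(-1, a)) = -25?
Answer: Rational(483073, 234951) ≈ 2.0561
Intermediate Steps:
a = 27 (a = Add(2, Mul(-1, -25)) = Add(2, 25) = 27)
Function('k')(x, E) = Rational(-3, 2) (Function('k')(x, E) = Mul(Rational(1, 4), -6) = Rational(-3, 2))
Function('H')(h, B) = -1929 (Function('H')(h, B) = Mul(-3, 643) = -1929)
o = -162 (o = Mul(Mul(27, Rational(-3, 2)), Mul(-4, -1)) = Mul(Rational(-81, 2), 4) = -162)
Mul(Add(o, 483235), Pow(Add(236880, Function('H')(Pow(Add(-185, -634), -1), 319)), -1)) = Mul(Add(-162, 483235), Pow(Add(236880, -1929), -1)) = Mul(483073, Pow(234951, -1)) = Mul(483073, Rational(1, 234951)) = Rational(483073, 234951)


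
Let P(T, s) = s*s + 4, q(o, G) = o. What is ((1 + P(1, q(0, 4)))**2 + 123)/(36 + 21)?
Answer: 148/57 ≈ 2.5965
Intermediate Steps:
P(T, s) = 4 + s**2 (P(T, s) = s**2 + 4 = 4 + s**2)
((1 + P(1, q(0, 4)))**2 + 123)/(36 + 21) = ((1 + (4 + 0**2))**2 + 123)/(36 + 21) = ((1 + (4 + 0))**2 + 123)/57 = ((1 + 4)**2 + 123)*(1/57) = (5**2 + 123)*(1/57) = (25 + 123)*(1/57) = 148*(1/57) = 148/57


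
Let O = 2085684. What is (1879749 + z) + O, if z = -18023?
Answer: 3947410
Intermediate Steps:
(1879749 + z) + O = (1879749 - 18023) + 2085684 = 1861726 + 2085684 = 3947410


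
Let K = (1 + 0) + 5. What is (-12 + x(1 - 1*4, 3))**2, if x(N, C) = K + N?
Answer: 81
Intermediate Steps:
K = 6 (K = 1 + 5 = 6)
x(N, C) = 6 + N
(-12 + x(1 - 1*4, 3))**2 = (-12 + (6 + (1 - 1*4)))**2 = (-12 + (6 + (1 - 4)))**2 = (-12 + (6 - 3))**2 = (-12 + 3)**2 = (-9)**2 = 81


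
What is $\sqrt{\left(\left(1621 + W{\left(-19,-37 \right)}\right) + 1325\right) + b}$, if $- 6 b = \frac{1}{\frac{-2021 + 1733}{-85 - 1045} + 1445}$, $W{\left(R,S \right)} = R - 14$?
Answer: $\frac{\sqrt{69924399455743638}}{4899414} \approx 53.972$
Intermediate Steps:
$W{\left(R,S \right)} = -14 + R$
$b = - \frac{565}{4899414}$ ($b = - \frac{1}{6 \left(\frac{-2021 + 1733}{-85 - 1045} + 1445\right)} = - \frac{1}{6 \left(- \frac{288}{-1130} + 1445\right)} = - \frac{1}{6 \left(\left(-288\right) \left(- \frac{1}{1130}\right) + 1445\right)} = - \frac{1}{6 \left(\frac{144}{565} + 1445\right)} = - \frac{1}{6 \cdot \frac{816569}{565}} = \left(- \frac{1}{6}\right) \frac{565}{816569} = - \frac{565}{4899414} \approx -0.00011532$)
$\sqrt{\left(\left(1621 + W{\left(-19,-37 \right)}\right) + 1325\right) + b} = \sqrt{\left(\left(1621 - 33\right) + 1325\right) - \frac{565}{4899414}} = \sqrt{\left(1588 + 1325\right) - \frac{565}{4899414}} = \sqrt{2913 - \frac{565}{4899414}} = \sqrt{\frac{14271992417}{4899414}} = \frac{\sqrt{69924399455743638}}{4899414}$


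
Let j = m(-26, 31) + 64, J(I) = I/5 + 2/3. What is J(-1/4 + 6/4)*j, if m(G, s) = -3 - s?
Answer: 55/2 ≈ 27.500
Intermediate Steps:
J(I) = ⅔ + I/5 (J(I) = I*(⅕) + 2*(⅓) = I/5 + ⅔ = ⅔ + I/5)
j = 30 (j = (-3 - 1*31) + 64 = (-3 - 31) + 64 = -34 + 64 = 30)
J(-1/4 + 6/4)*j = (⅔ + (-1/4 + 6/4)/5)*30 = (⅔ + (-1*¼ + 6*(¼))/5)*30 = (⅔ + (-¼ + 3/2)/5)*30 = (⅔ + (⅕)*(5/4))*30 = (⅔ + ¼)*30 = (11/12)*30 = 55/2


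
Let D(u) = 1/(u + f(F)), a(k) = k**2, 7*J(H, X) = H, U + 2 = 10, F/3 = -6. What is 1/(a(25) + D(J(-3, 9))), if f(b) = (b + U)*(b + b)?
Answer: 2517/1573132 ≈ 0.0016000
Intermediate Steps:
F = -18 (F = 3*(-6) = -18)
U = 8 (U = -2 + 10 = 8)
f(b) = 2*b*(8 + b) (f(b) = (b + 8)*(b + b) = (8 + b)*(2*b) = 2*b*(8 + b))
J(H, X) = H/7
D(u) = 1/(360 + u) (D(u) = 1/(u + 2*(-18)*(8 - 18)) = 1/(u + 2*(-18)*(-10)) = 1/(u + 360) = 1/(360 + u))
1/(a(25) + D(J(-3, 9))) = 1/(25**2 + 1/(360 + (1/7)*(-3))) = 1/(625 + 1/(360 - 3/7)) = 1/(625 + 1/(2517/7)) = 1/(625 + 7/2517) = 1/(1573132/2517) = 2517/1573132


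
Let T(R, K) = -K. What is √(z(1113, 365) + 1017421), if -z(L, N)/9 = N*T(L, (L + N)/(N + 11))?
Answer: √9104029861/94 ≈ 1015.1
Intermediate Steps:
z(L, N) = 9*N*(L + N)/(11 + N) (z(L, N) = -9*N*(-(L + N)/(N + 11)) = -9*N*(-(L + N)/(11 + N)) = -(-9)*N*(L + N)/(11 + N) = 9*N*(L + N)/(11 + N))
√(z(1113, 365) + 1017421) = √(9*365*(1113 + 365)/(11 + 365) + 1017421) = √(9*365*1478/376 + 1017421) = √(9*365*(1/376)*1478 + 1017421) = √(2427615/188 + 1017421) = √(193702763/188) = √9104029861/94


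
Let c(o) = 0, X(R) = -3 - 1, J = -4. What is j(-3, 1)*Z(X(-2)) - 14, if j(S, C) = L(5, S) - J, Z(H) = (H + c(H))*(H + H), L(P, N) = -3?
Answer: 18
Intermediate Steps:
X(R) = -4
Z(H) = 2*H² (Z(H) = (H + 0)*(H + H) = H*(2*H) = 2*H²)
j(S, C) = 1 (j(S, C) = -3 - 1*(-4) = -3 + 4 = 1)
j(-3, 1)*Z(X(-2)) - 14 = 1*(2*(-4)²) - 14 = 1*(2*16) - 14 = 1*32 - 14 = 32 - 14 = 18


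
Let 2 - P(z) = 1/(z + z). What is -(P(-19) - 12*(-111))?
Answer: -50693/38 ≈ -1334.0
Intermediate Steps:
P(z) = 2 - 1/(2*z) (P(z) = 2 - 1/(z + z) = 2 - 1/(2*z))
-(P(-19) - 12*(-111)) = -((2 - 1/2/(-19)) - 12*(-111)) = -((2 - 1/2*(-1/19)) - 1*(-1332)) = -((2 + 1/38) + 1332) = -(77/38 + 1332) = -1*50693/38 = -50693/38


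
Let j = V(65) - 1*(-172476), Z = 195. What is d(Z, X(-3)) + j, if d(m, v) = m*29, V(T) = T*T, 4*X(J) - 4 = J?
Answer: 182356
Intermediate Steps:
X(J) = 1 + J/4
V(T) = T²
d(m, v) = 29*m
j = 176701 (j = 65² - 1*(-172476) = 4225 + 172476 = 176701)
d(Z, X(-3)) + j = 29*195 + 176701 = 5655 + 176701 = 182356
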